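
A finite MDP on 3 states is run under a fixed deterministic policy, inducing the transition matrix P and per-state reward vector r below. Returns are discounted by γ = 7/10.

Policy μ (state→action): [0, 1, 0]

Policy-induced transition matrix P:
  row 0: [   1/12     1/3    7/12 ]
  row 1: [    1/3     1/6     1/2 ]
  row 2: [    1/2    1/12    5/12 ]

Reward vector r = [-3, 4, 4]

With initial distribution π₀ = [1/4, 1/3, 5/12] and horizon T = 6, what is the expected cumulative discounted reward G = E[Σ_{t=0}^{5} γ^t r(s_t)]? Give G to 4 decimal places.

G = 5.4728

t=0: π = [0.2500, 0.3333, 0.4167], E[r] = 2.2500, γ^t·E[r] = 2.250000, running G = 2.250000
t=1: π = [0.3403, 0.1736, 0.4861], E[r] = 1.6181, γ^t·E[r] = 1.132639, running G = 3.382639
t=2: π = [0.3293, 0.1829, 0.4878], E[r] = 1.6950, γ^t·E[r] = 0.830561, running G = 4.213200
t=3: π = [0.3323, 0.1809, 0.4868], E[r] = 1.6738, γ^t·E[r] = 0.574098, running G = 4.787298
t=4: π = [0.3314, 0.1815, 0.4871], E[r] = 1.6803, γ^t·E[r] = 0.403443, running G = 5.190741
t=5: π = [0.3317, 0.1813, 0.4870], E[r] = 1.6783, γ^t·E[r] = 0.282067, running G = 5.472808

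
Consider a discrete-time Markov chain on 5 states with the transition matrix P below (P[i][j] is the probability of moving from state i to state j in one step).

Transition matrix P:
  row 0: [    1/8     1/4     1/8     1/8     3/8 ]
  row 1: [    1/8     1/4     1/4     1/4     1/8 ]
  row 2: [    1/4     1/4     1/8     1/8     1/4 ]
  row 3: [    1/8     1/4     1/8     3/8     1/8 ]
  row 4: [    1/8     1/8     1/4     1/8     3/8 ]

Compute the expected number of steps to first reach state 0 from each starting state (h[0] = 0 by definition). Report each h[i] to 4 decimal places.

First-step conditioning: h[0] = 0; for i ≠ 0, h[i] = 1 + Σ_k P[i][k]·h[k].
  h[1] = 1 + 1/4·h[1] + 1/4·h[2] + 1/4·h[3] + 1/8·h[4]
  h[2] = 1 + 1/4·h[1] + 1/8·h[2] + 1/8·h[3] + 1/4·h[4]
  h[3] = 1 + 1/4·h[1] + 1/8·h[2] + 3/8·h[3] + 1/8·h[4]
  h[4] = 1 + 1/8·h[1] + 1/4·h[2] + 1/8·h[3] + 3/8·h[4]
Solving the 4×4 linear system over states ≠ 0 gives exactly h = [0, 742/111, 658/111, 754/111, 20/3] (h[0] = 0 is the target).

h = [0.0000, 6.6847, 5.9279, 6.7928, 6.6667]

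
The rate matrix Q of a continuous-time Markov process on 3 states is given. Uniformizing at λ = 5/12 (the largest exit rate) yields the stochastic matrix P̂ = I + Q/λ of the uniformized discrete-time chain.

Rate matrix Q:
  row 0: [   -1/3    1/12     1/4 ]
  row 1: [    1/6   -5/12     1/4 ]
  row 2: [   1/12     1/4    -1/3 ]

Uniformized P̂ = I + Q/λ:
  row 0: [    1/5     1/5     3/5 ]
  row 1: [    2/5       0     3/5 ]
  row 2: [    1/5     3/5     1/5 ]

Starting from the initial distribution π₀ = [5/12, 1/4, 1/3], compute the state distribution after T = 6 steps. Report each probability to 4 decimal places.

t=0: π = [0.4167, 0.2500, 0.3333]
t=1: π = [0.2500, 0.2833, 0.4667]
t=2: π = [0.2567, 0.3300, 0.4133]
t=3: π = [0.2660, 0.2993, 0.4347]
t=4: π = [0.2599, 0.3140, 0.4261]
t=5: π = [0.2628, 0.3077, 0.4295]
t=6: π = [0.2615, 0.3103, 0.4282]

π = [0.2615, 0.3103, 0.4282]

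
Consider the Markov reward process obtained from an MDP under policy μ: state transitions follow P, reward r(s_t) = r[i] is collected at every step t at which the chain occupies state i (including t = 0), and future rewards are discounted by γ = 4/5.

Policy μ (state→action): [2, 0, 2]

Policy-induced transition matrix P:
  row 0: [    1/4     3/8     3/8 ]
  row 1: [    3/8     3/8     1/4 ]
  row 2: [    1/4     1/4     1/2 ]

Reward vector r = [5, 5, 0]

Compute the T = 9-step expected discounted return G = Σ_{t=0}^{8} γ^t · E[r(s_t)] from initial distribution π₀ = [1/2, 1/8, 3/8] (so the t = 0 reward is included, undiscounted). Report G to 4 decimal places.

G = 13.3049

t=0: π = [0.5000, 0.1250, 0.3750], E[r] = 3.1250, γ^t·E[r] = 3.125000, running G = 3.125000
t=1: π = [0.2656, 0.3281, 0.4063], E[r] = 2.9688, γ^t·E[r] = 2.375000, running G = 5.500000
t=2: π = [0.2910, 0.3242, 0.3848], E[r] = 3.0762, γ^t·E[r] = 1.968750, running G = 7.468750
t=3: π = [0.2905, 0.3269, 0.3826], E[r] = 3.0872, γ^t·E[r] = 1.580625, running G = 9.049375
t=4: π = [0.2909, 0.3272, 0.3820], E[r] = 3.0902, γ^t·E[r] = 1.265750, running G = 10.315125
t=5: π = [0.2909, 0.3273, 0.3818], E[r] = 3.0908, γ^t·E[r] = 1.012781, running G = 11.327906
t=6: π = [0.2909, 0.3273, 0.3818], E[r] = 3.0909, γ^t·E[r] = 0.810256, running G = 12.138162
t=7: π = [0.2909, 0.3273, 0.3818], E[r] = 3.0909, γ^t·E[r] = 0.648209, running G = 12.786371
t=8: π = [0.2909, 0.3273, 0.3818], E[r] = 3.0909, γ^t·E[r] = 0.518568, running G = 13.304940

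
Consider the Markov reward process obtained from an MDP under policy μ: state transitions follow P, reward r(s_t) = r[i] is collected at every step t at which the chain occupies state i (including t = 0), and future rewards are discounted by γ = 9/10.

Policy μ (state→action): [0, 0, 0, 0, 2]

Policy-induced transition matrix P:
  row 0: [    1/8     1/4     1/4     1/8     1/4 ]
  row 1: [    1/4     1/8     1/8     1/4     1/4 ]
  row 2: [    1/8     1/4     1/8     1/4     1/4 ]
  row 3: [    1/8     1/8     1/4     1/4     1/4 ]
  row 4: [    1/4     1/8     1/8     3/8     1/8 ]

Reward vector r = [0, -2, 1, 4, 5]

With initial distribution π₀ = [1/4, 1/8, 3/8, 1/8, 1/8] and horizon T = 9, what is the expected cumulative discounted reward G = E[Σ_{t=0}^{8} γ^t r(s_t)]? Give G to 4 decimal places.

G = 11.2926

t=0: π = [0.2500, 0.1250, 0.3750, 0.1250, 0.1250], E[r] = 1.2500, γ^t·E[r] = 1.250000, running G = 1.250000
t=1: π = [0.1563, 0.2031, 0.1719, 0.2344, 0.2344], E[r] = 1.8750, γ^t·E[r] = 1.687500, running G = 2.937500
t=2: π = [0.1797, 0.1660, 0.1738, 0.2598, 0.2207], E[r] = 1.9844, γ^t·E[r] = 1.607344, running G = 4.544844
t=3: π = [0.1733, 0.1692, 0.1799, 0.2551, 0.2224], E[r] = 1.9741, γ^t·E[r] = 1.439134, running G = 5.983978
t=4: π = [0.1740, 0.1692, 0.1786, 0.2561, 0.2222], E[r] = 1.9758, γ^t·E[r] = 1.296302, running G = 7.280280
t=5: π = [0.1739, 0.1691, 0.1788, 0.2560, 0.2222], E[r] = 1.9759, γ^t·E[r] = 1.166739, running G = 8.447020
t=6: π = [0.1739, 0.1691, 0.1787, 0.2560, 0.2222], E[r] = 1.9758, γ^t·E[r] = 1.050040, running G = 9.497060
t=7: π = [0.1739, 0.1691, 0.1787, 0.2560, 0.2222], E[r] = 1.9758, γ^t·E[r] = 0.945041, running G = 10.442101
t=8: π = [0.1739, 0.1691, 0.1787, 0.2560, 0.2222], E[r] = 1.9758, γ^t·E[r] = 0.850537, running G = 11.292638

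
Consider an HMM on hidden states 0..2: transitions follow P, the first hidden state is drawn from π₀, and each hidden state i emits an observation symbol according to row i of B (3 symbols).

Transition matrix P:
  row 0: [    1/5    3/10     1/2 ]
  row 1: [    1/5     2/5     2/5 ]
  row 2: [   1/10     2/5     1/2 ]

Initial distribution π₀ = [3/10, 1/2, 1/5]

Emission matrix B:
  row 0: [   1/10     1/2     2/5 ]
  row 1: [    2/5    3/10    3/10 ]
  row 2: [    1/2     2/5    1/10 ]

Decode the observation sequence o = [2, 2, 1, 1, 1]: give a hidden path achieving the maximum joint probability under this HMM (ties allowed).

t=0: δ = [1.200e-01, 1.500e-01, 2.000e-02]  (obs o_0=2)
t=1: δ = [1.200e-02, 1.800e-02, 6.000e-03]  ψ = [1, 1, 0]  (obs o_1=2)
t=2: δ = [1.800e-03, 2.160e-03, 2.880e-03]  ψ = [1, 1, 1]  (obs o_2=1)
t=3: δ = [2.160e-04, 3.456e-04, 5.760e-04]  ψ = [1, 2, 2]  (obs o_3=1)
t=4: δ = [3.456e-05, 6.912e-05, 1.152e-04]  ψ = [1, 2, 2]  (obs o_4=1)
backtrack: best end state = 2; path = [1, 1, 2, 2, 2]

path = [1, 1, 2, 2, 2]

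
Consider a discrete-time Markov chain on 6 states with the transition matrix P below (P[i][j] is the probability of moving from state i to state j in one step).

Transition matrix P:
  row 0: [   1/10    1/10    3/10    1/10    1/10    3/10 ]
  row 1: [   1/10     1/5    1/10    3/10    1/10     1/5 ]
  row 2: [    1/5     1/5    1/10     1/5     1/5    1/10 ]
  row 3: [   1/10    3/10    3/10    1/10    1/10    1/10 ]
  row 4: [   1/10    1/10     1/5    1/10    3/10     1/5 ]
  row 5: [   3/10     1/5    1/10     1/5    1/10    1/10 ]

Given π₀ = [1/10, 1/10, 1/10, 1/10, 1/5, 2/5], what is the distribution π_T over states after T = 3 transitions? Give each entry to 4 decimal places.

π = [0.1529, 0.1875, 0.1772, 0.1724, 0.1479, 0.1621]

t=0: π = [0.1000, 0.1000, 0.1000, 0.1000, 0.2000, 0.4000]
t=1: π = [0.1900, 0.1800, 0.1600, 0.1700, 0.1500, 0.1500]
t=2: π = [0.1460, 0.1830, 0.1870, 0.1670, 0.1460, 0.1710]
t=3: π = [0.1529, 0.1875, 0.1772, 0.1724, 0.1479, 0.1621]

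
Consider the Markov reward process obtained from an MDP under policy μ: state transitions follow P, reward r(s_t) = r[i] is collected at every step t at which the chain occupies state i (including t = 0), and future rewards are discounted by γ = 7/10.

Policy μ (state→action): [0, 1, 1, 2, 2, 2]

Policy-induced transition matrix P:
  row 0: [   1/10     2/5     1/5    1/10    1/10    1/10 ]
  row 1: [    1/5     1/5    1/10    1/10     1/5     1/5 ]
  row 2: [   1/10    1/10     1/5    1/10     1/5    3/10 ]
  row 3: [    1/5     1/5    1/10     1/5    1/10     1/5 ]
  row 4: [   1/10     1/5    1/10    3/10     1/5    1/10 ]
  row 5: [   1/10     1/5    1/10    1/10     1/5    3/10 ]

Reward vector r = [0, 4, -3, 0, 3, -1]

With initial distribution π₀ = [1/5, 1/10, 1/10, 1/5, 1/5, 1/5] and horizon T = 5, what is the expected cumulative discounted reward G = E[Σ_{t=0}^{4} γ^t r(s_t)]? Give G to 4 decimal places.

t=0: π = [0.2000, 0.1000, 0.1000, 0.2000, 0.2000, 0.2000], E[r] = 0.5000, γ^t·E[r] = 0.500000, running G = 0.500000
t=1: π = [0.1300, 0.2300, 0.1300, 0.1600, 0.1600, 0.1900], E[r] = 0.8200, γ^t·E[r] = 0.574000, running G = 1.074000
t=2: π = [0.1390, 0.2130, 0.1260, 0.1480, 0.1710, 0.2030], E[r] = 0.7840, γ^t·E[r] = 0.384160, running G = 1.458160
t=3: π = [0.1361, 0.2152, 0.1265, 0.1490, 0.1713, 0.2019], E[r] = 0.7933, γ^t·E[r] = 0.272102, running G = 1.730262
t=4: π = [0.1364, 0.2146, 0.1263, 0.1492, 0.1715, 0.2021], E[r] = 0.7919, γ^t·E[r] = 0.190128, running G = 1.920390

G = 1.9204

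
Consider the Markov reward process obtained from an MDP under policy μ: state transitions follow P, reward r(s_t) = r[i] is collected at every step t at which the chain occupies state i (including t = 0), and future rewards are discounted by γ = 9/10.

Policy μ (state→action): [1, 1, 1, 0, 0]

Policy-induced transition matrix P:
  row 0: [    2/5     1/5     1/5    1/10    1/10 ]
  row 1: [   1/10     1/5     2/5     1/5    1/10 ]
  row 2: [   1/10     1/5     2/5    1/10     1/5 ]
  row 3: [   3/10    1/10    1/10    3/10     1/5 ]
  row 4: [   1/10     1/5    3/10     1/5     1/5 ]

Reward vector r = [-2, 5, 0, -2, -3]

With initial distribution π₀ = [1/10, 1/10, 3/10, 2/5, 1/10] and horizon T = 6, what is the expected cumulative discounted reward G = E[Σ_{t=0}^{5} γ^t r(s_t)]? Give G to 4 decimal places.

G = -2.1654

t=0: π = [0.1000, 0.1000, 0.3000, 0.4000, 0.1000], E[r] = -0.8000, γ^t·E[r] = -0.800000, running G = -0.800000
t=1: π = [0.2100, 0.1600, 0.2500, 0.2000, 0.1800], E[r] = -0.5600, γ^t·E[r] = -0.504000, running G = -1.304000
t=2: π = [0.2030, 0.1800, 0.2800, 0.1740, 0.1630], E[r] = -0.3430, γ^t·E[r] = -0.277830, running G = -1.581830
t=3: π = [0.1957, 0.1826, 0.2909, 0.1691, 0.1617], E[r] = -0.3017, γ^t·E[r] = -0.219939, running G = -1.801769
t=4: π = [0.1925, 0.1831, 0.2940, 0.1683, 0.1622], E[r] = -0.2926, γ^t·E[r] = -0.191988, running G = -1.993757
t=5: π = [0.1914, 0.1832, 0.2948, 0.1682, 0.1624], E[r] = -0.2906, γ^t·E[r] = -0.171602, running G = -2.165359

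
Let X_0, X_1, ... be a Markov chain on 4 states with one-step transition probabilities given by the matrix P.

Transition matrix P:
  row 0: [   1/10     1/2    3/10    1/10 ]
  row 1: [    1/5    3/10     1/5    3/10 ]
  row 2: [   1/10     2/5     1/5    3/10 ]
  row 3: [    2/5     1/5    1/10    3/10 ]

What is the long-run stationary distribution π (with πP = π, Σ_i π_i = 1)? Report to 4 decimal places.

Balance equations π_j = Σ_i π_i·P[i][j]:
  π_0 = 1/10·π_0 + 1/5·π_1 + 1/10·π_2 + 2/5·π_3
  π_1 = 1/2·π_0 + 3/10·π_1 + 2/5·π_2 + 1/5·π_3
  π_2 = 3/10·π_0 + 1/5·π_1 + 1/5·π_2 + 1/10·π_3
  normalize: π_0 + π_1 + π_2 + π_3 = 1
Solving the linear system gives exactly π = [27/128, 43/128, 25/128, 33/128].

π = [0.2109, 0.3359, 0.1953, 0.2578]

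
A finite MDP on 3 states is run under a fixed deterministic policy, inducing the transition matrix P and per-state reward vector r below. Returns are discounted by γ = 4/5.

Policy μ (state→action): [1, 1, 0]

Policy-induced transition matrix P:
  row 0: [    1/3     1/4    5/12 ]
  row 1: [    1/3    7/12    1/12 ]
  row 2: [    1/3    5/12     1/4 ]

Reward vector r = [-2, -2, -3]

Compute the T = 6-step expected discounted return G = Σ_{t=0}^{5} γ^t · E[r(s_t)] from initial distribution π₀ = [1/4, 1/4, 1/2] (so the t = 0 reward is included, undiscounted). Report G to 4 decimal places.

G = -8.5214

t=0: π = [0.2500, 0.2500, 0.5000], E[r] = -2.5000, γ^t·E[r] = -2.500000, running G = -2.500000
t=1: π = [0.3333, 0.4167, 0.2500], E[r] = -2.2500, γ^t·E[r] = -1.800000, running G = -4.300000
t=2: π = [0.3333, 0.4306, 0.2361], E[r] = -2.2361, γ^t·E[r] = -1.431111, running G = -5.731111
t=3: π = [0.3333, 0.4329, 0.2338], E[r] = -2.2338, γ^t·E[r] = -1.143704, running G = -6.874815
t=4: π = [0.3333, 0.4333, 0.2334], E[r] = -2.2334, γ^t·E[r] = -0.914805, running G = -7.789620
t=5: π = [0.3333, 0.4333, 0.2333], E[r] = -2.2333, γ^t·E[r] = -0.731823, running G = -8.521443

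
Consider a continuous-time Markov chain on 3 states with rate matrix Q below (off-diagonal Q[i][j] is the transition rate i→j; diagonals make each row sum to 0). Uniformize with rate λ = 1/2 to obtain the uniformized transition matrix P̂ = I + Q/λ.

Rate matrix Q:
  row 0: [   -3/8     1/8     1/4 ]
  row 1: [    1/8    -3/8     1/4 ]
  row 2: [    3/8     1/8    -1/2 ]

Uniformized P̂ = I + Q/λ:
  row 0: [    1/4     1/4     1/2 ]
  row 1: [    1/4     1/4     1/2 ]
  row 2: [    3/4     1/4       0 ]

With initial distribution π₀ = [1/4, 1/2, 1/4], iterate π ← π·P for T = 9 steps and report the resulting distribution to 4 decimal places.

π = [0.4165, 0.2500, 0.3335]

t=0: π = [0.2500, 0.5000, 0.2500]
t=1: π = [0.3750, 0.2500, 0.3750]
t=2: π = [0.4375, 0.2500, 0.3125]
t=3: π = [0.4063, 0.2500, 0.3438]
t=4: π = [0.4219, 0.2500, 0.3281]
t=5: π = [0.4141, 0.2500, 0.3359]
t=6: π = [0.4180, 0.2500, 0.3320]
t=7: π = [0.4160, 0.2500, 0.3340]
t=8: π = [0.4170, 0.2500, 0.3330]
t=9: π = [0.4165, 0.2500, 0.3335]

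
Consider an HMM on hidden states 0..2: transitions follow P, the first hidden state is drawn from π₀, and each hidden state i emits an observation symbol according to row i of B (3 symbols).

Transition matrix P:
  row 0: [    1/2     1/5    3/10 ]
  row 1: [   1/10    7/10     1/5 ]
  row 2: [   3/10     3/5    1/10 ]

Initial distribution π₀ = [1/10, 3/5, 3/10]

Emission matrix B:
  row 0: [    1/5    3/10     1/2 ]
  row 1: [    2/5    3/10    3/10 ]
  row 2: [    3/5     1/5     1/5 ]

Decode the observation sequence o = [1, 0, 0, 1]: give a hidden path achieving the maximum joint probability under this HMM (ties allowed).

t=0: δ = [3.000e-02, 1.800e-01, 6.000e-02]  (obs o_0=1)
t=1: δ = [3.600e-03, 5.040e-02, 2.160e-02]  ψ = [1, 1, 1]  (obs o_1=0)
t=2: δ = [1.296e-03, 1.411e-02, 6.048e-03]  ψ = [2, 1, 1]  (obs o_2=0)
t=3: δ = [5.443e-04, 2.964e-03, 5.645e-04]  ψ = [2, 1, 1]  (obs o_3=1)
backtrack: best end state = 1; path = [1, 1, 1, 1]

path = [1, 1, 1, 1]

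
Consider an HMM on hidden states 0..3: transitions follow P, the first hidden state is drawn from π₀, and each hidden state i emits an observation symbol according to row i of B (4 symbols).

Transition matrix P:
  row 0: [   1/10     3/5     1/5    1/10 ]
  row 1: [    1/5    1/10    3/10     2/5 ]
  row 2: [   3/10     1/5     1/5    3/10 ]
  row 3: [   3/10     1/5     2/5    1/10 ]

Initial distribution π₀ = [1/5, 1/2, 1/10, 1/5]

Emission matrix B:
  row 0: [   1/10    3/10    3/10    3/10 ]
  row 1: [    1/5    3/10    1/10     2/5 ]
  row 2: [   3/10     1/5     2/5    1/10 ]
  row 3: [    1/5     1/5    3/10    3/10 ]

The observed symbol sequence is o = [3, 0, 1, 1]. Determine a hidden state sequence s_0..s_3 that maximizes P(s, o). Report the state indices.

t=0: δ = [6.000e-02, 2.000e-01, 1.000e-02, 6.000e-02]  (obs o_0=3)
t=1: δ = [4.000e-03, 7.200e-03, 1.800e-02, 1.600e-02]  ψ = [1, 0, 1, 1]  (obs o_1=0)
t=2: δ = [1.620e-03, 1.080e-03, 1.280e-03, 1.080e-03]  ψ = [2, 2, 3, 2]  (obs o_2=1)
t=3: δ = [1.152e-04, 2.916e-04, 8.640e-05, 8.640e-05]  ψ = [2, 0, 3, 1]  (obs o_3=1)
backtrack: best end state = 1; path = [1, 2, 0, 1]

path = [1, 2, 0, 1]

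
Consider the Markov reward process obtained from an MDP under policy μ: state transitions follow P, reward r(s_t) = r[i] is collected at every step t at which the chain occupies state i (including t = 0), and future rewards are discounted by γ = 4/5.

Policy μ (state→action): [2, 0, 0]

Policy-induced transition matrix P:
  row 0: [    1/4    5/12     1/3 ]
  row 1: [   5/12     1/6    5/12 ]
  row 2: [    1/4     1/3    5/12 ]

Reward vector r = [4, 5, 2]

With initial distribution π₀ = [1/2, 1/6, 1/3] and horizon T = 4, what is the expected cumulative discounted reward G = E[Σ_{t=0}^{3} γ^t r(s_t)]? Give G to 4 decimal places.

G = 10.4311

t=0: π = [0.5000, 0.1667, 0.3333], E[r] = 3.5000, γ^t·E[r] = 3.500000, running G = 3.500000
t=1: π = [0.2778, 0.3472, 0.3750], E[r] = 3.5972, γ^t·E[r] = 2.877778, running G = 6.377778
t=2: π = [0.3079, 0.2986, 0.3935], E[r] = 3.5116, γ^t·E[r] = 2.247407, running G = 8.625185
t=3: π = [0.2998, 0.3092, 0.3910], E[r] = 3.5272, γ^t·E[r] = 1.805926, running G = 10.431111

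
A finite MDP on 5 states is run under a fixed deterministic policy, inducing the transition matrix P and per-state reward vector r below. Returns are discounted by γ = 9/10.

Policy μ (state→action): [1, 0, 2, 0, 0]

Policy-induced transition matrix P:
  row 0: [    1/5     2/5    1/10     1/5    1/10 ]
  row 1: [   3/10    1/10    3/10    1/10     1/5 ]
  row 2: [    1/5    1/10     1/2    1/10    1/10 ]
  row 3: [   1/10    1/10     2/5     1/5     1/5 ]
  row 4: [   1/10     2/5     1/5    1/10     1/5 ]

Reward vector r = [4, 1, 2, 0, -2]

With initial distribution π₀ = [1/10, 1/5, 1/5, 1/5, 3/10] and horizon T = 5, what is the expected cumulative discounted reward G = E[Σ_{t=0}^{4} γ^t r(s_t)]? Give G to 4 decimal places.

t=0: π = [0.1000, 0.2000, 0.2000, 0.2000, 0.3000], E[r] = 0.4000, γ^t·E[r] = 0.400000, running G = 0.400000
t=1: π = [0.1700, 0.2200, 0.3100, 0.1300, 0.1700], E[r] = 1.1800, γ^t·E[r] = 1.062000, running G = 1.462000
t=2: π = [0.1920, 0.2020, 0.3240, 0.1300, 0.1520], E[r] = 1.3140, γ^t·E[r] = 1.064340, running G = 2.526340
t=3: π = [0.1920, 0.2032, 0.3242, 0.1322, 0.1484], E[r] = 1.3228, γ^t·E[r] = 0.964321, running G = 3.490661
t=4: π = [0.1923, 0.2021, 0.3248, 0.1324, 0.1484], E[r] = 1.3240, γ^t·E[r] = 0.868703, running G = 4.359364

G = 4.3594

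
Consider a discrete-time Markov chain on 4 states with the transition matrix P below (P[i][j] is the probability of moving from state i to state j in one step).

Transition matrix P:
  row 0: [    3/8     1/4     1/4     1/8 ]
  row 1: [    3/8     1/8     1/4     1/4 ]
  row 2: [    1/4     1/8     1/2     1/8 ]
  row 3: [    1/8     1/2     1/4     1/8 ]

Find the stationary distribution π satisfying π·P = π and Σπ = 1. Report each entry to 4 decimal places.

π = [0.2952, 0.2190, 0.3333, 0.1524]

Balance equations π_j = Σ_i π_i·P[i][j]:
  π_0 = 3/8·π_0 + 3/8·π_1 + 1/4·π_2 + 1/8·π_3
  π_1 = 1/4·π_0 + 1/8·π_1 + 1/8·π_2 + 1/2·π_3
  π_2 = 1/4·π_0 + 1/4·π_1 + 1/2·π_2 + 1/4·π_3
  normalize: π_0 + π_1 + π_2 + π_3 = 1
Solving the linear system gives exactly π = [31/105, 23/105, 1/3, 16/105].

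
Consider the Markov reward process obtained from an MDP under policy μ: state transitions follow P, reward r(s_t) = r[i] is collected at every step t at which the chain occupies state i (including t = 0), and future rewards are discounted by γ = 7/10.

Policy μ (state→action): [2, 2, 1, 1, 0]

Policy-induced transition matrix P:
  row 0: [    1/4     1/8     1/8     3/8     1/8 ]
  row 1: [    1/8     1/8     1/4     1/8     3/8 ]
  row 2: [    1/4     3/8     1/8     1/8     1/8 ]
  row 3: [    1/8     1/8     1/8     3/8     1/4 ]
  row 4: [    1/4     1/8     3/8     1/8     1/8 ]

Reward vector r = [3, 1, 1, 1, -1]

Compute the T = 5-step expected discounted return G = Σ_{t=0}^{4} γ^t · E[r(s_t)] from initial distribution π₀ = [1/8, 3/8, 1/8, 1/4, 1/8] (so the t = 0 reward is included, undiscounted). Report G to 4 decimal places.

t=0: π = [0.1250, 0.3750, 0.1250, 0.2500, 0.1250], E[r] = 1.0000, γ^t·E[r] = 1.000000, running G = 1.000000
t=1: π = [0.1719, 0.1563, 0.2031, 0.2188, 0.2500], E[r] = 0.8438, γ^t·E[r] = 0.590625, running G = 1.590625
t=2: π = [0.2031, 0.1758, 0.2070, 0.2227, 0.1914], E[r] = 1.0234, γ^t·E[r] = 0.501484, running G = 2.092109
t=3: π = [0.2002, 0.1768, 0.1948, 0.2314, 0.1968], E[r] = 1.0068, γ^t·E[r] = 0.345345, running G = 2.437454
t=4: π = [0.1990, 0.1737, 0.1963, 0.2329, 0.1981], E[r] = 1.0017, γ^t·E[r] = 0.240510, running G = 2.677964

G = 2.6780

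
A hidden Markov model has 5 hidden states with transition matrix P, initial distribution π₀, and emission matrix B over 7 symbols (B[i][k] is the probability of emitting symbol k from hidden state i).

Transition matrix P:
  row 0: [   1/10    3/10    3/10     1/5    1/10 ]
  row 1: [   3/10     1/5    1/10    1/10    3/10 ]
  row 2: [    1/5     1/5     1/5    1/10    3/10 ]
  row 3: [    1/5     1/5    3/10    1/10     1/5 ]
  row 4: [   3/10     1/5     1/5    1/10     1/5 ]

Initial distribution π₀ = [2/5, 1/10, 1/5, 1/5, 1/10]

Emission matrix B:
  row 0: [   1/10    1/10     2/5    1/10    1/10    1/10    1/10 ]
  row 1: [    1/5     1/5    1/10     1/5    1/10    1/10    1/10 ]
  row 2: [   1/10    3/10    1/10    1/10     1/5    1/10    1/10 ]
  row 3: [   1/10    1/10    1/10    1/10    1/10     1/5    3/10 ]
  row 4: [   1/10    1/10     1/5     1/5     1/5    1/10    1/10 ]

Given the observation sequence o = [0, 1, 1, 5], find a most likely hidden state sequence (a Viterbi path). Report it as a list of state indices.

t=0: δ = [4.000e-02, 2.000e-02, 2.000e-02, 2.000e-02, 1.000e-02]  (obs o_0=0)
t=1: δ = [6.000e-04, 2.400e-03, 3.600e-03, 8.000e-04, 6.000e-04]  ψ = [1, 0, 0, 0, 1]  (obs o_1=1)
t=2: δ = [7.200e-05, 1.440e-04, 2.160e-04, 3.600e-05, 1.080e-04]  ψ = [1, 2, 2, 2, 2]  (obs o_2=1)
t=3: δ = [4.320e-06, 4.320e-06, 4.320e-06, 4.320e-06, 6.480e-06]  ψ = [1, 2, 2, 2, 2]  (obs o_3=5)
backtrack: best end state = 4; path = [0, 2, 2, 4]

path = [0, 2, 2, 4]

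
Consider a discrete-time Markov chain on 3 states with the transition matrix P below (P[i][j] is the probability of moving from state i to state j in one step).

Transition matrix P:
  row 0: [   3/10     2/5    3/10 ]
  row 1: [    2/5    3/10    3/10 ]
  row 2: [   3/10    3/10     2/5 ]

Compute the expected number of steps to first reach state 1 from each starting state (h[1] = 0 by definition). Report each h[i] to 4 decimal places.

First-step conditioning: h[1] = 0; for i ≠ 1, h[i] = 1 + Σ_k P[i][k]·h[k].
  h[0] = 1 + 3/10·h[0] + 3/10·h[2]
  h[2] = 1 + 3/10·h[0] + 2/5·h[2]
Solving the 2×2 linear system over states ≠ 1 gives exactly h = [30/11, 0, 100/33] (h[1] = 0 is the target).

h = [2.7273, 0.0000, 3.0303]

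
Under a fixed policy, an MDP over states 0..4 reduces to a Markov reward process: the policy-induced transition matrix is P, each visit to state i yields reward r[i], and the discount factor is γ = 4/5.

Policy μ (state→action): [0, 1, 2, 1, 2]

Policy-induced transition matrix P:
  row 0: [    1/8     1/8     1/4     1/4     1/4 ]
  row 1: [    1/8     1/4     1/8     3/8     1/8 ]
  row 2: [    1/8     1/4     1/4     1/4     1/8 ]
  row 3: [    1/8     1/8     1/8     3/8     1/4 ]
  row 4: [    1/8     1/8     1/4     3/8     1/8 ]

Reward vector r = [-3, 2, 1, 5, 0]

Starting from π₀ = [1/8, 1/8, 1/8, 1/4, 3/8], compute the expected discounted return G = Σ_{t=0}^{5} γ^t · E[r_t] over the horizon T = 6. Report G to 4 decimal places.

G = 6.1912

t=0: π = [0.1250, 0.1250, 0.1250, 0.2500, 0.3750], E[r] = 1.2500, γ^t·E[r] = 1.250000, running G = 1.250000
t=1: π = [0.1250, 0.1563, 0.2031, 0.3438, 0.1719], E[r] = 1.8594, γ^t·E[r] = 1.487500, running G = 2.737500
t=2: π = [0.1250, 0.1699, 0.1875, 0.3340, 0.1836], E[r] = 1.8223, γ^t·E[r] = 1.166250, running G = 3.903750
t=3: π = [0.1250, 0.1697, 0.1870, 0.3359, 0.1824], E[r] = 1.8311, γ^t·E[r] = 0.937500, running G = 4.841250
t=4: π = [0.1250, 0.1696, 0.1868, 0.3360, 0.1826], E[r] = 1.8310, γ^t·E[r] = 0.749963, running G = 5.591213
t=5: π = [0.1250, 0.1695, 0.1868, 0.3360, 0.1826], E[r] = 1.8310, γ^t·E[r] = 0.599990, running G = 6.191203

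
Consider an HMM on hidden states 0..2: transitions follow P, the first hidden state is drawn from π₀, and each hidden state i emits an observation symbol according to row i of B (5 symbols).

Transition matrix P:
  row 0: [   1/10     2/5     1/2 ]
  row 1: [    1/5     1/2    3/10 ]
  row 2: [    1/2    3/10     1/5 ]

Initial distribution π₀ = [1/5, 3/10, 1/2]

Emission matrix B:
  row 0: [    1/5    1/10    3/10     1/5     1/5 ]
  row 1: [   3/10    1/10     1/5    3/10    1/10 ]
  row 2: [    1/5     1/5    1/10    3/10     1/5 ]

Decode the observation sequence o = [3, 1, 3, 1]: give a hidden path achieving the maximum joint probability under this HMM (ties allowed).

path = [2, 2, 0, 2]

t=0: δ = [4.000e-02, 9.000e-02, 1.500e-01]  (obs o_0=3)
t=1: δ = [7.500e-03, 4.500e-03, 6.000e-03]  ψ = [2, 1, 2]  (obs o_1=1)
t=2: δ = [6.000e-04, 9.000e-04, 1.125e-03]  ψ = [2, 0, 0]  (obs o_2=3)
t=3: δ = [5.625e-05, 4.500e-05, 6.000e-05]  ψ = [2, 1, 0]  (obs o_3=1)
backtrack: best end state = 2; path = [2, 2, 0, 2]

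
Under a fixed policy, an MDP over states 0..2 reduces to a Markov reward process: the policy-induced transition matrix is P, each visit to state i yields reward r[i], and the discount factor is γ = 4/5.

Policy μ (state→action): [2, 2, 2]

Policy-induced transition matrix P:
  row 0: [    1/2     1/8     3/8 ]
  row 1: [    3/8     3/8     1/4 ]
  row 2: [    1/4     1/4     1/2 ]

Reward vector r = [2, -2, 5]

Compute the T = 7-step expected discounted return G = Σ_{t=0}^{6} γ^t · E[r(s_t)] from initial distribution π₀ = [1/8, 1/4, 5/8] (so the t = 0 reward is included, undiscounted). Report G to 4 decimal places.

t=0: π = [0.1250, 0.2500, 0.6250], E[r] = 2.8750, γ^t·E[r] = 2.875000, running G = 2.875000
t=1: π = [0.3125, 0.2656, 0.4219], E[r] = 2.2031, γ^t·E[r] = 1.762500, running G = 4.637500
t=2: π = [0.3613, 0.2441, 0.3945], E[r] = 2.2070, γ^t·E[r] = 1.412500, running G = 6.050000
t=3: π = [0.3708, 0.2354, 0.3938], E[r] = 2.2400, γ^t·E[r] = 1.146875, running G = 7.196875
t=4: π = [0.3721, 0.2331, 0.3948], E[r] = 2.2522, γ^t·E[r] = 0.922488, running G = 8.119363
t=5: π = [0.3722, 0.2326, 0.3952], E[r] = 2.2552, γ^t·E[r] = 0.738980, running G = 8.858343
t=6: π = [0.3721, 0.2326, 0.3953], E[r] = 2.2558, γ^t·E[r] = 0.591331, running G = 9.449674

G = 9.4497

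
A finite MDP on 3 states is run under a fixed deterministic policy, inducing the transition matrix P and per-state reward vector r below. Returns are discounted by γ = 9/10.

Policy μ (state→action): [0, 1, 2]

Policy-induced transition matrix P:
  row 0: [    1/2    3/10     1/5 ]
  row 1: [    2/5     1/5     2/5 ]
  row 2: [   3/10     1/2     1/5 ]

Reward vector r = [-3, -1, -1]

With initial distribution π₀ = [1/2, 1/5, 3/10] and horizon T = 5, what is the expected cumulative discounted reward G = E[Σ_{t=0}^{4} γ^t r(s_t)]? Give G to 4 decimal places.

G = -7.6782

t=0: π = [0.5000, 0.2000, 0.3000], E[r] = -2.0000, γ^t·E[r] = -2.000000, running G = -2.000000
t=1: π = [0.4200, 0.3400, 0.2400], E[r] = -1.8400, γ^t·E[r] = -1.656000, running G = -3.656000
t=2: π = [0.4180, 0.3140, 0.2680], E[r] = -1.8360, γ^t·E[r] = -1.487160, running G = -5.143160
t=3: π = [0.4150, 0.3222, 0.2628], E[r] = -1.8300, γ^t·E[r] = -1.334070, running G = -6.477230
t=4: π = [0.4152, 0.3203, 0.2644], E[r] = -1.8304, γ^t·E[r] = -1.200952, running G = -7.678182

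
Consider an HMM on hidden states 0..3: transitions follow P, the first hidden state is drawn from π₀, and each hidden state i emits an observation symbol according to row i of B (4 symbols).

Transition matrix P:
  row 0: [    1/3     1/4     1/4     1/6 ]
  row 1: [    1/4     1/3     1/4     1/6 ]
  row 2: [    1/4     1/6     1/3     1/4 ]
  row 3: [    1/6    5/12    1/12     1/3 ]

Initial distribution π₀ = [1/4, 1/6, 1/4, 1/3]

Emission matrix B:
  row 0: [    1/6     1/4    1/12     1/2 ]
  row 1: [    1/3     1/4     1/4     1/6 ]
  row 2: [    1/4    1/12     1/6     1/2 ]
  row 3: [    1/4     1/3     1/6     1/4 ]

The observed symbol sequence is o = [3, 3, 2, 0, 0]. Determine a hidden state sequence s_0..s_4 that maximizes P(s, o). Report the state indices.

path = [0, 0, 1, 1, 1]

t=0: δ = [1.250e-01, 2.778e-02, 1.250e-01, 8.333e-02]  (obs o_0=3)
t=1: δ = [2.083e-02, 5.787e-03, 2.083e-02, 7.812e-03]  ψ = [0, 3, 2, 2]  (obs o_1=3)
t=2: δ = [5.787e-04, 1.302e-03, 1.157e-03, 8.681e-04]  ψ = [0, 0, 2, 2]  (obs o_2=2)
t=3: δ = [5.425e-05, 1.447e-04, 9.645e-05, 7.234e-05]  ψ = [1, 1, 2, 2]  (obs o_3=0)
t=4: δ = [6.028e-06, 1.608e-05, 9.042e-06, 6.028e-06]  ψ = [1, 1, 1, 1]  (obs o_4=0)
backtrack: best end state = 1; path = [0, 0, 1, 1, 1]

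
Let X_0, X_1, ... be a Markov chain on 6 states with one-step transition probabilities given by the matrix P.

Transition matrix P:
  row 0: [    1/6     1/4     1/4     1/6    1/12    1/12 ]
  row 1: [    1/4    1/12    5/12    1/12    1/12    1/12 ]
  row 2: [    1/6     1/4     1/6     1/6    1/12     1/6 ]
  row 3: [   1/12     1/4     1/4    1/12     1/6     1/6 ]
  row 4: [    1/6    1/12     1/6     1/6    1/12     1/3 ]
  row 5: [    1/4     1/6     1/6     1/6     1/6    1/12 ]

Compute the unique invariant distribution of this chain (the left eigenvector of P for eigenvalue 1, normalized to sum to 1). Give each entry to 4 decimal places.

Balance equations π_j = Σ_i π_i·P[i][j]:
  π_0 = 1/6·π_0 + 1/4·π_1 + 1/6·π_2 + 1/12·π_3 + 1/6·π_4 + 1/4·π_5
  π_1 = 1/4·π_0 + 1/12·π_1 + 1/4·π_2 + 1/4·π_3 + 1/12·π_4 + 1/6·π_5
  π_2 = 1/4·π_0 + 5/12·π_1 + 1/6·π_2 + 1/4·π_3 + 1/6·π_4 + 1/6·π_5
  π_3 = 1/6·π_0 + 1/12·π_1 + 1/6·π_2 + 1/12·π_3 + 1/6·π_4 + 1/6·π_5
  π_4 = 1/12·π_0 + 1/12·π_1 + 1/12·π_2 + 1/6·π_3 + 1/12·π_4 + 1/6·π_5
  normalize: π_0 + π_1 + π_2 + π_3 + π_4 + π_5 = 1
Solving the linear system gives exactly π = [10220/55967, 10573/55967, 26945/111934, 7797/55967, 11949/111934, 7930/55967].

π = [0.1826, 0.1889, 0.2407, 0.1393, 0.1068, 0.1417]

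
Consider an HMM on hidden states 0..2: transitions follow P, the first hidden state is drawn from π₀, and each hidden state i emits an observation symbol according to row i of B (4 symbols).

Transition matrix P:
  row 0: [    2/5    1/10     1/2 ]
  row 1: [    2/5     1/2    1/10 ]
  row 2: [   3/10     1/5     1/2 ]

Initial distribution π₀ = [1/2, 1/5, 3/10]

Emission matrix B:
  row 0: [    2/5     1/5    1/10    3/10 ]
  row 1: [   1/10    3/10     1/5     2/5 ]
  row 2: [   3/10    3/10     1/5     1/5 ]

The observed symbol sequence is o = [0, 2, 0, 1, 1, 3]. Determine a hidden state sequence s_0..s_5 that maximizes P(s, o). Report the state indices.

path = [0, 2, 2, 2, 2, 2]

t=0: δ = [2.000e-01, 2.000e-02, 9.000e-02]  (obs o_0=0)
t=1: δ = [8.000e-03, 4.000e-03, 2.000e-02]  ψ = [0, 0, 0]  (obs o_1=2)
t=2: δ = [2.400e-03, 4.000e-04, 3.000e-03]  ψ = [2, 2, 2]  (obs o_2=0)
t=3: δ = [1.920e-04, 1.800e-04, 4.500e-04]  ψ = [0, 2, 2]  (obs o_3=1)
t=4: δ = [2.700e-05, 2.700e-05, 6.750e-05]  ψ = [2, 1, 2]  (obs o_4=1)
t=5: δ = [6.075e-06, 5.400e-06, 6.750e-06]  ψ = [2, 1, 2]  (obs o_5=3)
backtrack: best end state = 2; path = [0, 2, 2, 2, 2, 2]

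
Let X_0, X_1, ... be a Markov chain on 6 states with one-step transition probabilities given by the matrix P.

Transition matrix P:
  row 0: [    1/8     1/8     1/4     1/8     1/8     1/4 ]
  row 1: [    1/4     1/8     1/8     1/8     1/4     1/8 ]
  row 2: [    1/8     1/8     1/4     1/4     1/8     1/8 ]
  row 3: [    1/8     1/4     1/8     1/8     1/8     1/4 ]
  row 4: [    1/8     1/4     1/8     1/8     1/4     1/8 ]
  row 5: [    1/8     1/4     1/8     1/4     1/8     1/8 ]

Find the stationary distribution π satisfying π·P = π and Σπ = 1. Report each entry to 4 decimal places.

π = [0.1484, 0.1875, 0.1641, 0.1660, 0.1696, 0.1643]

Balance equations π_j = Σ_i π_i·P[i][j]:
  π_0 = 1/8·π_0 + 1/4·π_1 + 1/8·π_2 + 1/8·π_3 + 1/8·π_4 + 1/8·π_5
  π_1 = 1/8·π_0 + 1/8·π_1 + 1/8·π_2 + 1/4·π_3 + 1/4·π_4 + 1/4·π_5
  π_2 = 1/4·π_0 + 1/8·π_1 + 1/4·π_2 + 1/8·π_3 + 1/8·π_4 + 1/8·π_5
  π_3 = 1/8·π_0 + 1/8·π_1 + 1/4·π_2 + 1/8·π_3 + 1/8·π_4 + 1/4·π_5
  π_4 = 1/8·π_0 + 1/4·π_1 + 1/8·π_2 + 1/8·π_3 + 1/4·π_4 + 1/8·π_5
  normalize: π_0 + π_1 + π_2 + π_3 + π_4 + π_5 = 1
Solving the linear system gives exactly π = [19/128, 3/16, 21/128, 1339/8064, 19/112, 1325/8064].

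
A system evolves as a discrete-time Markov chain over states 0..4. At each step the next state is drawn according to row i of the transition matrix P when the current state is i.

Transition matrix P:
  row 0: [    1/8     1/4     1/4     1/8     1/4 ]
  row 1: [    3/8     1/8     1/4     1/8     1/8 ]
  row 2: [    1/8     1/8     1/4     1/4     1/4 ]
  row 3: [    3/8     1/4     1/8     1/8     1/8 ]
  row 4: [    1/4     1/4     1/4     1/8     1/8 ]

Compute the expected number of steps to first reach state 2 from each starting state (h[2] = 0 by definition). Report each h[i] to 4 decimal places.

h = [4.2667, 4.2667, 0.0000, 4.8000, 4.2667]

First-step conditioning: h[2] = 0; for i ≠ 2, h[i] = 1 + Σ_k P[i][k]·h[k].
  h[0] = 1 + 1/8·h[0] + 1/4·h[1] + 1/8·h[3] + 1/4·h[4]
  h[1] = 1 + 3/8·h[0] + 1/8·h[1] + 1/8·h[3] + 1/8·h[4]
  h[3] = 1 + 3/8·h[0] + 1/4·h[1] + 1/8·h[3] + 1/8·h[4]
  h[4] = 1 + 1/4·h[0] + 1/4·h[1] + 1/8·h[3] + 1/8·h[4]
Solving the 4×4 linear system over states ≠ 2 gives exactly h = [64/15, 64/15, 0, 24/5, 64/15] (h[2] = 0 is the target).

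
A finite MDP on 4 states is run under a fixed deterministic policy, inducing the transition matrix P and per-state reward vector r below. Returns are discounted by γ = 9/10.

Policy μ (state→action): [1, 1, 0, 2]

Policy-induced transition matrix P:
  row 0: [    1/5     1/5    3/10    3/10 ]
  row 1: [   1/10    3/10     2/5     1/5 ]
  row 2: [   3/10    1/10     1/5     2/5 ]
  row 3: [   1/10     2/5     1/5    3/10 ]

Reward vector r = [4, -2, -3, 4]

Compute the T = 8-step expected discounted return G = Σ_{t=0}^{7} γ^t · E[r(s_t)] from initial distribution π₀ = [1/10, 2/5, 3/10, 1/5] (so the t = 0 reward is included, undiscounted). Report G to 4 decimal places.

G = 2.0939

t=0: π = [0.1000, 0.4000, 0.3000, 0.2000], E[r] = -0.5000, γ^t·E[r] = -0.500000, running G = -0.500000
t=1: π = [0.1700, 0.2500, 0.2900, 0.2900], E[r] = 0.4700, γ^t·E[r] = 0.423000, running G = -0.077000
t=2: π = [0.1750, 0.2540, 0.2670, 0.3040], E[r] = 0.6070, γ^t·E[r] = 0.491670, running G = 0.414670
t=3: π = [0.1709, 0.2595, 0.2683, 0.3013], E[r] = 0.5649, γ^t·E[r] = 0.411812, running G = 0.826482
t=4: π = [0.1708, 0.2594, 0.2690, 0.3009], E[r] = 0.5608, γ^t·E[r] = 0.367934, running G = 1.194416
t=5: π = [0.1709, 0.2592, 0.2690, 0.3010], E[r] = 0.5621, γ^t·E[r] = 0.331887, running G = 1.526303
t=6: π = [0.1709, 0.2592, 0.2689, 0.3010], E[r] = 0.5622, γ^t·E[r] = 0.298764, running G = 1.825067
t=7: π = [0.1709, 0.2592, 0.2689, 0.3010], E[r] = 0.5621, γ^t·E[r] = 0.268869, running G = 2.093936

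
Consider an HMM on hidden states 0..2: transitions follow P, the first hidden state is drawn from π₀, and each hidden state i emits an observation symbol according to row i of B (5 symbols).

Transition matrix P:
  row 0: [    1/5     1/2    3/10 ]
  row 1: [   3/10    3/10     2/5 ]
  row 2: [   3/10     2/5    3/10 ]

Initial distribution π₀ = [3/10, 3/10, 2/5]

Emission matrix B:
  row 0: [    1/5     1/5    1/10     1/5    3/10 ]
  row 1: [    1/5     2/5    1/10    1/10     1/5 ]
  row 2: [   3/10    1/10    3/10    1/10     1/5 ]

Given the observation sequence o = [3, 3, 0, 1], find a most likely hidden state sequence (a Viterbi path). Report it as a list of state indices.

t=0: δ = [6.000e-02, 3.000e-02, 4.000e-02]  (obs o_0=3)
t=1: δ = [2.400e-03, 3.000e-03, 1.800e-03]  ψ = [0, 0, 0]  (obs o_1=3)
t=2: δ = [1.800e-04, 2.400e-04, 3.600e-04]  ψ = [1, 0, 1]  (obs o_2=0)
t=3: δ = [2.160e-05, 5.760e-05, 1.080e-05]  ψ = [2, 2, 2]  (obs o_3=1)
backtrack: best end state = 1; path = [0, 1, 2, 1]

path = [0, 1, 2, 1]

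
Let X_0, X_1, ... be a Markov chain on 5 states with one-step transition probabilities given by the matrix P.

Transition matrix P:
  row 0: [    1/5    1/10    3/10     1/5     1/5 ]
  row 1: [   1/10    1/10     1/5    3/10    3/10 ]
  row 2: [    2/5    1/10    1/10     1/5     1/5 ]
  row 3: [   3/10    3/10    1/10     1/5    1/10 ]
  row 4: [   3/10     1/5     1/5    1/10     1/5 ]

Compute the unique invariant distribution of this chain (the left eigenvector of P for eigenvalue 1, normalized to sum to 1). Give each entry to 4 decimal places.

π = [0.2609, 0.1589, 0.1877, 0.1963, 0.1963]

Balance equations π_j = Σ_i π_i·P[i][j]:
  π_0 = 1/5·π_0 + 1/10·π_1 + 2/5·π_2 + 3/10·π_3 + 3/10·π_4
  π_1 = 1/10·π_0 + 1/10·π_1 + 1/10·π_2 + 3/10·π_3 + 1/5·π_4
  π_2 = 3/10·π_0 + 1/5·π_1 + 1/10·π_2 + 1/10·π_3 + 1/5·π_4
  π_3 = 1/5·π_0 + 3/10·π_1 + 1/5·π_2 + 1/5·π_3 + 1/10·π_4
  normalize: π_0 + π_1 + π_2 + π_3 + π_4 = 1
Solving the linear system gives exactly π = [335/1284, 17/107, 241/1284, 21/107, 21/107].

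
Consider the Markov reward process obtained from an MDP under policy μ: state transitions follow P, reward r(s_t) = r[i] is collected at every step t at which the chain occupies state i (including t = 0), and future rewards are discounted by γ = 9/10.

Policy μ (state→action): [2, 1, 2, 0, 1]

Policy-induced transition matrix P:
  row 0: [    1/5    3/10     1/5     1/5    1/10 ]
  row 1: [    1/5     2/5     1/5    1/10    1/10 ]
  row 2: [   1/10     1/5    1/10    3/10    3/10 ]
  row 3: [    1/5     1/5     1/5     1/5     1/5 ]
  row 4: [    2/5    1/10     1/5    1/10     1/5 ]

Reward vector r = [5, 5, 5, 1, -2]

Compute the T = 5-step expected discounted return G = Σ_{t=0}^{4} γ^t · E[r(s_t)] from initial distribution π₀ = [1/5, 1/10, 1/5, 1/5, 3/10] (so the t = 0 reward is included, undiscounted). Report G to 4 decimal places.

t=0: π = [0.2000, 0.1000, 0.2000, 0.2000, 0.3000], E[r] = 2.1000, γ^t·E[r] = 2.100000, running G = 2.100000
t=1: π = [0.2400, 0.2100, 0.1800, 0.1800, 0.1900], E[r] = 2.9500, γ^t·E[r] = 2.655000, running G = 4.755000
t=2: π = [0.2200, 0.2470, 0.1820, 0.1780, 0.1730], E[r] = 3.0770, γ^t·E[r] = 2.492370, running G = 7.247370
t=3: π = [0.2164, 0.2541, 0.1818, 0.1762, 0.1715], E[r] = 3.0947, γ^t·E[r] = 2.256036, running G = 9.503406
t=4: π = [0.2161, 0.2553, 0.1818, 0.1756, 0.1711], E[r] = 3.0996, γ^t·E[r] = 2.033654, running G = 11.537060

G = 11.5371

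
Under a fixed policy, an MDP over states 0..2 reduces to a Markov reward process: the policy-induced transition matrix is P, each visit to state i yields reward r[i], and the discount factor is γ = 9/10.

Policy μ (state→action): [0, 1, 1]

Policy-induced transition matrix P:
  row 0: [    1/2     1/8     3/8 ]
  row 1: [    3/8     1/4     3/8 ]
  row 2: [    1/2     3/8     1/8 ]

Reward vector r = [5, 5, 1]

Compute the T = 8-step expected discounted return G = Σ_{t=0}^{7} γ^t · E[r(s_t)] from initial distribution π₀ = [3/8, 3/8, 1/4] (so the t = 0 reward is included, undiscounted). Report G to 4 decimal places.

G = 21.8055

t=0: π = [0.3750, 0.3750, 0.2500], E[r] = 4.0000, γ^t·E[r] = 4.000000, running G = 4.000000
t=1: π = [0.4531, 0.2344, 0.3125], E[r] = 3.7500, γ^t·E[r] = 3.375000, running G = 7.375000
t=2: π = [0.4707, 0.2324, 0.2969], E[r] = 3.8125, γ^t·E[r] = 3.088125, running G = 10.463125
t=3: π = [0.4709, 0.2283, 0.3008], E[r] = 3.7969, γ^t·E[r] = 2.767922, running G = 13.231047
t=4: π = [0.4715, 0.2287, 0.2998], E[r] = 3.8008, γ^t·E[r] = 2.493693, running G = 15.724739
t=5: π = [0.4714, 0.2285, 0.3000], E[r] = 3.7998, γ^t·E[r] = 2.243747, running G = 17.968486
t=6: π = [0.4714, 0.2286, 0.3000], E[r] = 3.8000, γ^t·E[r] = 2.019502, running G = 19.987988
t=7: π = [0.4714, 0.2286, 0.3000], E[r] = 3.8000, γ^t·E[r] = 1.817522, running G = 21.805510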